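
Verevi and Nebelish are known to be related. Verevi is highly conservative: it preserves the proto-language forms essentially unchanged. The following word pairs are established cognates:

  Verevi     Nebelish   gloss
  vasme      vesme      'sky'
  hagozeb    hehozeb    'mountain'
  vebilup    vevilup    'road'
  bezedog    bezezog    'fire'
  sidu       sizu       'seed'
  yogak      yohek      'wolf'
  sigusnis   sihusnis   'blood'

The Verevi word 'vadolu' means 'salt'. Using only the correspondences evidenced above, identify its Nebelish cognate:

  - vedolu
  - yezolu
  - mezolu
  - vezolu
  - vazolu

vezolu

vasme ~ vesme, hagozeb ~ hehozeb — Verevi a corresponds to Nebelish e after a consonant, before a consonant other than r, m, n, p, b, f, v.
bezedog ~ bezezog — Verevi d corresponds to Nebelish z between vowels (before a back vowel).
Applying these to Verevi 'vadolu':
  vadolu → vedolu   (a→e after a consonant, before a consonant other than r, m, n, p, b, f, v)
  vedolu → vezolu   (d→z between vowels (before a back vowel))
So the Nebelish cognate is 'vezolu'.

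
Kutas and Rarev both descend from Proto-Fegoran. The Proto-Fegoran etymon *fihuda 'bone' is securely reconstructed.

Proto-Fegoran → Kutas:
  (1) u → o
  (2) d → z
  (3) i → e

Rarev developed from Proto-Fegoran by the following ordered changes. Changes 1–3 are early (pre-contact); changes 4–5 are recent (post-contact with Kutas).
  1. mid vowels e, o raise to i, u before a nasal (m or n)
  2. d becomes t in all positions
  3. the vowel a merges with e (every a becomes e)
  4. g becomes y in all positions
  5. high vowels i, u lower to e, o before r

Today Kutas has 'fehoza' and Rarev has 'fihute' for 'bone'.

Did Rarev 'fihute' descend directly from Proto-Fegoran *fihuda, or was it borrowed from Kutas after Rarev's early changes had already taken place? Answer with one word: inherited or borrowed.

inherited

If inherited, *fihuda would pass through all of Rarev's changes:
Rarev: start from *fihuda.
  rule 1: no change — fihuda
  rule 2 (unconditioned shift): fihuda → fihuta
  rule 3 (vowel merger): fihuta → fihute
  rule 4: no change — fihute
  rule 5: no change — fihute
  ⇒ Rarev fihute
If borrowed from Kutas 'fehoza' after the early changes, it would undergo only the recent ones:
  rule 4 (unconditioned shift): no change (fehoza)
  rule 5 (pre-rhotic lowering): no change (fehoza)
  ⇒ as a loan: fehoza
Rarev 'fihute' matches the inherited outcome exactly, so it is an inherited cognate, not a loan.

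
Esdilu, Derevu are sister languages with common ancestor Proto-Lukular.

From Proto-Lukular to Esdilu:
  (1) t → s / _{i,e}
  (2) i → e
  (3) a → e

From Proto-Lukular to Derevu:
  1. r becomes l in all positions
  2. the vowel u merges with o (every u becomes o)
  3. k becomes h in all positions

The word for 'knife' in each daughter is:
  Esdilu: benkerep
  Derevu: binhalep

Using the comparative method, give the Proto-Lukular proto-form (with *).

Position 4: Esdilu has k, Derevu has h. Esdilu preserves k here (none of its changes turn any other segment into k), so the proto-segment is *k.
Position 5: Esdilu has e, Derevu has a. Derevu preserves a here (none of its changes turn any other segment into a), so the proto-segment is *a.
Position 6: Esdilu has r, Derevu has l. Esdilu preserves r here (none of its changes turn any other segment into r), so the proto-segment is *r.
Continuing position by position gives *binkarep; check it forward:
Esdilu: *binkarep > benkarep > benkerep  (by vowel merger, vowel merger)
Derevu: start from *binkarep.
  rule 1 (unconditioned shift): binkarep → binkalep
  rule 2: no change — binkalep
  rule 3 (unconditioned shift): binkalep → binhalep
  ⇒ Derevu binhalep
Only *binkarep yields all of Esdilu benkerep, Derevu binhalep.

*binkarep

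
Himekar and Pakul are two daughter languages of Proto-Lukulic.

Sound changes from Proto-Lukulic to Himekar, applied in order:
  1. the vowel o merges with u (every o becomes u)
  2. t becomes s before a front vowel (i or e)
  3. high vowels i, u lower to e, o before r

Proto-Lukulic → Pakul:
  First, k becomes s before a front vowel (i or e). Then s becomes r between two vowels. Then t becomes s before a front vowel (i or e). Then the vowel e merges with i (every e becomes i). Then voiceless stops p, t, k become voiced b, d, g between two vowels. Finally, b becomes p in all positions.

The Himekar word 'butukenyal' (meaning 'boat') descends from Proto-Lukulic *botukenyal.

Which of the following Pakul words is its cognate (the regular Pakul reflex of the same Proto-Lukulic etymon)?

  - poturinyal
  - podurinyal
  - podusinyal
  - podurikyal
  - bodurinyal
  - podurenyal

Pakul: *botukenyal > botusenyal > boturenyal > boturinyal > bodurinyal > podurinyal  (by palatalisation, rhotacism, vowel merger, intervocalic voicing, unconditioned shift)
Among the options, 'podurinyal' alone shows every Pakul change applied in order.

podurinyal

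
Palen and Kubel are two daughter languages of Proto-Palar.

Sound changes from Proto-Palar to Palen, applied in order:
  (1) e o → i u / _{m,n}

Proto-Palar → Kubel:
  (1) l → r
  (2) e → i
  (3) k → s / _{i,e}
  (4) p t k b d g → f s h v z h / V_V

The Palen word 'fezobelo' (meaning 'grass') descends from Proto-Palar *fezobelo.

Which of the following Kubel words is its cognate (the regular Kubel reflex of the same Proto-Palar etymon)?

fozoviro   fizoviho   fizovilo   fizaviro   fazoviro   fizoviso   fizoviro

fizoviro

Kubel: *fezobelo > fezobero > fizobiro > fizoviro  (by unconditioned shift, vowel merger, intervocalic lenition)
The other candidates each miss or misapply at least one Kubel change.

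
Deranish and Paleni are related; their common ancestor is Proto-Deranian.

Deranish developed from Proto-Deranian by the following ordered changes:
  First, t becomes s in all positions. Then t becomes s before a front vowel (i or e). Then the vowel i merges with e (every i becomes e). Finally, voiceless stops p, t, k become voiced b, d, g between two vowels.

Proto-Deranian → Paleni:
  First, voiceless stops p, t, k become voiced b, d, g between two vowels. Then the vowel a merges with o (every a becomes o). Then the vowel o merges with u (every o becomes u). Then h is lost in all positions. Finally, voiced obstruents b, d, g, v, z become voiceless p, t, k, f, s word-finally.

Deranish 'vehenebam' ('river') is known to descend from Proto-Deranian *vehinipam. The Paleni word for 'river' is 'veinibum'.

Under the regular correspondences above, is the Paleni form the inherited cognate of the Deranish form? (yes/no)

Derive the expected Paleni reflex of *vehinipam:
Paleni: *vehinipam > vehinibam > vehinibom > vehinibum > veinibum  (by intervocalic voicing, vowel merger, vowel merger, h-loss)
Paleni 'veinibum' matches the regular reflex exactly, so the pair is cognate.

yes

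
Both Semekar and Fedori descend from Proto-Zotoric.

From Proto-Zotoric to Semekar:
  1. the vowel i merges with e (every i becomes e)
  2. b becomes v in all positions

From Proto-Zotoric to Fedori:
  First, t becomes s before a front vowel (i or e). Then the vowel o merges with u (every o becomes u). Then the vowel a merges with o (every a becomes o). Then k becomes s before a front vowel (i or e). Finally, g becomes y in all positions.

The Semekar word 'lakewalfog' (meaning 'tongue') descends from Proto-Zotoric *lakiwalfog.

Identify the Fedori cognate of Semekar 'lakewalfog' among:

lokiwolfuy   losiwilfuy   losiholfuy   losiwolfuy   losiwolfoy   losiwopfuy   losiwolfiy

losiwolfuy

Fedori: *lakiwalfog > lakiwalfug > lokiwolfug > losiwolfug > losiwolfuy  (by vowel merger, vowel merger, palatalisation, unconditioned shift)
Among the options, 'losiwolfuy' alone shows every Fedori change applied in order.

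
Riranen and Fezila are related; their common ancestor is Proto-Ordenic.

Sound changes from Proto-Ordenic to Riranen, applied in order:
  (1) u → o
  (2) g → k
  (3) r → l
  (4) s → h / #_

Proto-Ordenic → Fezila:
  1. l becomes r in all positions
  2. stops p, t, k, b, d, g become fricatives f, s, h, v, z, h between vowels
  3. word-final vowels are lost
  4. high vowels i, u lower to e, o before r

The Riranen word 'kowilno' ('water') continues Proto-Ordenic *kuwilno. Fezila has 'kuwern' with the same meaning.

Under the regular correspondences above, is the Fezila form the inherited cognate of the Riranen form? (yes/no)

yes

Derive the expected Fezila reflex of *kuwilno:
Fezila: *kuwilno > kuwirno > kuwirn > kuwern  (by unconditioned shift, apocope, pre-rhotic lowering)
Fezila 'kuwern' matches the regular reflex exactly, so the pair is cognate.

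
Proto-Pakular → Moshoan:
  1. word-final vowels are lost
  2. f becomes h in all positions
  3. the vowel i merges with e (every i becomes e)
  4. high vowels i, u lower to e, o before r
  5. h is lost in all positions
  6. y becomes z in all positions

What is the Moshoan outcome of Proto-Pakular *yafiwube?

zaewub

Moshoan: start from *yafiwube.
  rule 1 (apocope): yafiwube → yafiwub
  rule 2 (unconditioned shift): yafiwub → yahiwub
  rule 3 (vowel merger): yahiwub → yahewub
  rule 4: no change — yahewub
  rule 5 (h-loss): yahewub → yaewub
  rule 6 (unconditioned shift): yaewub → zaewub
  ⇒ Moshoan zaewub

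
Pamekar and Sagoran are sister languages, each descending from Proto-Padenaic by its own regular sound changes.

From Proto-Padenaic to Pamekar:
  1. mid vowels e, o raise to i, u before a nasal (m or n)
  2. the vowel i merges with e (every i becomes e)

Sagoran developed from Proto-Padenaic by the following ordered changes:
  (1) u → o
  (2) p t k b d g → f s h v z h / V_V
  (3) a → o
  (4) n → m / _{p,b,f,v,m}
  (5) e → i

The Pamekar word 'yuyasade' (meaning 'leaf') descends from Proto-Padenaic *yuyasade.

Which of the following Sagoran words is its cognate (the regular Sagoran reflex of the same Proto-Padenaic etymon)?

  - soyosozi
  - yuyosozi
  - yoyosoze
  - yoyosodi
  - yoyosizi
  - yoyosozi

Sagoran: *yuyasade
  yuyasade → yoyasade   [vowel merger]
  yoyasade → yoyasaze   [intervocalic lenition]
  yoyasaze → yoyosoze   [vowel merger]
  yoyosoze (rule 4 does not apply)
  yoyosoze → yoyosozi   [vowel merger]
  giving Sagoran yoyosozi.
Only 'yoyosozi' matches the regular Sagoran development of *yuyasade.

yoyosozi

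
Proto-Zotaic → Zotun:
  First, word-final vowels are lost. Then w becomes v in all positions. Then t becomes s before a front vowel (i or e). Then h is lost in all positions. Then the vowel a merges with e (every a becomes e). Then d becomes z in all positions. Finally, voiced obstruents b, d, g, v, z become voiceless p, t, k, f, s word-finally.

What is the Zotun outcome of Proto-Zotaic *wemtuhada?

Zotun: start from *wemtuhada.
  rule 1 (apocope): wemtuhada → wemtuhad
  rule 2 (unconditioned shift): wemtuhad → vemtuhad
  rule 3: no change — vemtuhad
  rule 4 (h-loss): vemtuhad → vemtuad
  rule 5 (vowel merger): vemtuad → vemtued
  rule 6 (unconditioned shift): vemtued → vemtuez
  rule 7 (final devoicing): vemtuez → vemtues
  ⇒ Zotun vemtues

vemtues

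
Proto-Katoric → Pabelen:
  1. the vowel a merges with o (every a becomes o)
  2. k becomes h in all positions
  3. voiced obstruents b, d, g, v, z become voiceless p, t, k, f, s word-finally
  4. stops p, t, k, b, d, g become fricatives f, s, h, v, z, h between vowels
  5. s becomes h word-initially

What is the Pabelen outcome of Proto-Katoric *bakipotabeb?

Pabelen: start from *bakipotabeb.
  rule 1 (vowel merger): bakipotabeb → bokipotobeb
  rule 2 (unconditioned shift): bokipotobeb → bohipotobeb
  rule 3 (final devoicing): bohipotobeb → bohipotobep
  rule 4 (intervocalic lenition): bohipotobep → bohifosovep
  rule 5: no change — bohifosovep
  ⇒ Pabelen bohifosovep

bohifosovep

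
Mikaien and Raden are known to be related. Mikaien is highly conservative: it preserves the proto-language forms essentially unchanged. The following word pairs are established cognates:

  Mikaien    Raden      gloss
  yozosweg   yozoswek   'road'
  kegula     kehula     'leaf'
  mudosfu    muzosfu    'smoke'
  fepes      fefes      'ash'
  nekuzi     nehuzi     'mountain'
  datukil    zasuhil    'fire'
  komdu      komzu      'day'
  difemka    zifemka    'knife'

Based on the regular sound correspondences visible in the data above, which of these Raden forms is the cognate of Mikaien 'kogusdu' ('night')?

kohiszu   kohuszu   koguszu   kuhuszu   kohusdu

kegula ~ kehula — Mikaien g corresponds to Raden h between vowels (before a back vowel).
komdu ~ komzu — Mikaien d corresponds to Raden z after a consonant, before a back vowel.
Applying these to Mikaien 'kogusdu':
  kogusdu → kohusdu   (g→h between vowels (before a back vowel))
  kohusdu → kohuszu   (d→z after a consonant, before a back vowel)
So the Raden cognate is 'kohuszu'.

kohuszu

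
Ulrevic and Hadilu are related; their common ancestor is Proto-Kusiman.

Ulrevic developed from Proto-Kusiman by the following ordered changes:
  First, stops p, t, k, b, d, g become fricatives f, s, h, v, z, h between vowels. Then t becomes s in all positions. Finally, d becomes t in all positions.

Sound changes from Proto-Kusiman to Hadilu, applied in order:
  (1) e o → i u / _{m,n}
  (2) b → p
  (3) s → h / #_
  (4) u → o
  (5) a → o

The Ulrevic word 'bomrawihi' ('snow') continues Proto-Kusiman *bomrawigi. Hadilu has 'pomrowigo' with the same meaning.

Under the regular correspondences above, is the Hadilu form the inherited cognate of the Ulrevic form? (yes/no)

Derive the expected Hadilu reflex of *bomrawigi:
Hadilu: *bomrawigi > bumrawigi > pumrawigi > pomrawigi > pomrowigi  (by pre-nasal raising, unconditioned shift, vowel merger, vowel merger)
The regular Hadilu reflex would be 'pomrowigi', but the attested form is 'pomrowigo'. The correspondence is irregular, so they are not cognates (the Hadilu form has a different source).

no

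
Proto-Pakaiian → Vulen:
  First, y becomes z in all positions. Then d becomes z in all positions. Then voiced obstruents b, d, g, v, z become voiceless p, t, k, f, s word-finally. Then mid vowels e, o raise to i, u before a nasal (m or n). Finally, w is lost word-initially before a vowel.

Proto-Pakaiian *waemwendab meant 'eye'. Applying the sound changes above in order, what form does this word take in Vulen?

aimwinzap

Vulen: start from *waemwendab.
  rule 1: no change — waemwendab
  rule 2 (unconditioned shift): waemwendab → waemwenzab
  rule 3 (final devoicing): waemwenzab → waemwenzap
  rule 4 (pre-nasal raising): waemwenzap → waimwinzap
  rule 5 (glide loss): waimwinzap → aimwinzap
  ⇒ Vulen aimwinzap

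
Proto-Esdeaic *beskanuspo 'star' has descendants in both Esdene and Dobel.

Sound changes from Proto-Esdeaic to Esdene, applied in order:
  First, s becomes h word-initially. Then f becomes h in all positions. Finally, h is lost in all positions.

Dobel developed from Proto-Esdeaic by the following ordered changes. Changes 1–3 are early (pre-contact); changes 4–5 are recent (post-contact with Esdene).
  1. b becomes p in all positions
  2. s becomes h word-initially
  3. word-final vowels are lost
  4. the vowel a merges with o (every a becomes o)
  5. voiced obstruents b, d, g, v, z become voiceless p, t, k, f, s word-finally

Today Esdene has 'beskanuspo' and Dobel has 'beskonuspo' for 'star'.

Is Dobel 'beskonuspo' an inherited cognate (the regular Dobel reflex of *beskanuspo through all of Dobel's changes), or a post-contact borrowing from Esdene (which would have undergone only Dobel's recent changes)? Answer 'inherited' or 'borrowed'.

If inherited, *beskanuspo would pass through all of Dobel's changes:
Dobel: *beskanuspo > peskanuspo > peskanusp > peskonusp  (by unconditioned shift, apocope, vowel merger)
If borrowed from Esdene 'beskanuspo' after the early changes, it would undergo only the recent ones:
  rule 4 (vowel merger): beskanuspo → beskonuspo
  rule 5 (final devoicing): no change (beskonuspo)
  ⇒ as a loan: beskonuspo
Dobel 'beskonuspo' matches the loan outcome 'beskonuspo', not the inherited 'peskonusp' — it skipped the early Dobel changes, so it was borrowed from Esdene.

borrowed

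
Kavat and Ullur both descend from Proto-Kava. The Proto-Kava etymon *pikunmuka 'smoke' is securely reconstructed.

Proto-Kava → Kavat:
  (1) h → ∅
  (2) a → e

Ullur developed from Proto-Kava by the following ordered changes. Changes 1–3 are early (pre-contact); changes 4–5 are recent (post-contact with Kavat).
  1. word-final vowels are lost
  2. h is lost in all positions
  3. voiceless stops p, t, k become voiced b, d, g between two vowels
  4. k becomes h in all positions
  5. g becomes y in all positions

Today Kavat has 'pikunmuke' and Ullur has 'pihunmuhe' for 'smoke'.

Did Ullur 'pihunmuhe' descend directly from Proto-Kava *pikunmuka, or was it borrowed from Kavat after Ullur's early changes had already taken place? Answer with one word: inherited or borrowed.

If inherited, *pikunmuka would pass through all of Ullur's changes:
Ullur: start from *pikunmuka.
  rule 1 (apocope): pikunmuka → pikunmuk
  rule 2: no change — pikunmuk
  rule 3 (intervocalic voicing): pikunmuk → pigunmuk
  rule 4 (unconditioned shift): pigunmuk → pigunmuh
  rule 5 (unconditioned shift): pigunmuh → piyunmuh
  ⇒ Ullur piyunmuh
If borrowed from Kavat 'pikunmuke' after the early changes, it would undergo only the recent ones:
  rule 4 (unconditioned shift): pikunmuke → pihunmuhe
  rule 5 (unconditioned shift): no change (pihunmuhe)
  ⇒ as a loan: pihunmuhe
Ullur 'pihunmuhe' matches the loan outcome 'pihunmuhe', not the inherited 'piyunmuh' — it skipped the early Ullur changes, so it was borrowed from Kavat.

borrowed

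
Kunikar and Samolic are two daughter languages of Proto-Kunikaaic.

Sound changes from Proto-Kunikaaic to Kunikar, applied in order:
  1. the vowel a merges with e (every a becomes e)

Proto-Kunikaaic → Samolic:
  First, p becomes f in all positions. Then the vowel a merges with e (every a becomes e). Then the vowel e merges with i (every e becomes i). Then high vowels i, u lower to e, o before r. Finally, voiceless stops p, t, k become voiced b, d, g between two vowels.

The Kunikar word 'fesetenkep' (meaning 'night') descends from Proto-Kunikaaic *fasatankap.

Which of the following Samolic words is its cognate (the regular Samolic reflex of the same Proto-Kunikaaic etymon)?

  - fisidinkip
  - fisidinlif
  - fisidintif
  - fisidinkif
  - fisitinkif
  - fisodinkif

Samolic: start from *fasatankap.
  rule 1 (unconditioned shift): fasatankap → fasatankaf
  rule 2 (vowel merger): fasatankaf → fesetenkef
  rule 3 (vowel merger): fesetenkef → fisitinkif
  rule 4: no change — fisitinkif
  rule 5 (intervocalic voicing): fisitinkif → fisidinkif
  ⇒ Samolic fisidinkif
Among the options, 'fisidinkif' alone shows every Samolic change applied in order.

fisidinkif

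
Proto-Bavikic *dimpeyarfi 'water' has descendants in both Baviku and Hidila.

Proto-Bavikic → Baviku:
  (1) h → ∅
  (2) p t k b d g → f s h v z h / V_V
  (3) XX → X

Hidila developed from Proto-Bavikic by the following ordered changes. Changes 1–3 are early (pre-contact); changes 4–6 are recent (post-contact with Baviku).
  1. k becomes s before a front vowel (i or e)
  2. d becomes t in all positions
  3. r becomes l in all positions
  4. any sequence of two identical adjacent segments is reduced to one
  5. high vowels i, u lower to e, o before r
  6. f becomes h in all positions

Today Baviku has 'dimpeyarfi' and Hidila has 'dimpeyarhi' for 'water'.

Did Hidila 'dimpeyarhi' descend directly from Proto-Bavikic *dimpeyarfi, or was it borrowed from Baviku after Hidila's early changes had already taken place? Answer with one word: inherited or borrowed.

If inherited, *dimpeyarfi would pass through all of Hidila's changes:
Hidila: start from *dimpeyarfi.
  rule 1: no change — dimpeyarfi
  rule 2 (unconditioned shift): dimpeyarfi → timpeyarfi
  rule 3 (unconditioned shift): timpeyarfi → timpeyalfi
  rule 4: no change — timpeyalfi
  rule 5: no change — timpeyalfi
  rule 6 (unconditioned shift): timpeyalfi → timpeyalhi
  ⇒ Hidila timpeyalhi
If borrowed from Baviku 'dimpeyarfi' after the early changes, it would undergo only the recent ones:
  rule 4 (degemination): no change (dimpeyarfi)
  rule 5 (pre-rhotic lowering): no change (dimpeyarfi)
  rule 6 (unconditioned shift): dimpeyarfi → dimpeyarhi
  ⇒ as a loan: dimpeyarhi
Hidila 'dimpeyarhi' matches the loan outcome 'dimpeyarhi', not the inherited 'timpeyalhi' — it skipped the early Hidila changes, so it was borrowed from Baviku.

borrowed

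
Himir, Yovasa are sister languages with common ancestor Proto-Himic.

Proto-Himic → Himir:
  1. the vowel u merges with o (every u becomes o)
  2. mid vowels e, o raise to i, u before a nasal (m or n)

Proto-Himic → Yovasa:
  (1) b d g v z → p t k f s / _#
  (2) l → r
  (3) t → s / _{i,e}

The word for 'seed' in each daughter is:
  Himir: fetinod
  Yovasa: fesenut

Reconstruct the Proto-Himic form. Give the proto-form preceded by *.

Position 6: Himir has o, Yovasa has u. Yovasa preserves u here (none of its changes turn any other segment into u), so the proto-segment is *u.
Position 4: Himir has i, Yovasa has e. Yovasa preserves e here (none of its changes turn any other segment into e), so the proto-segment is *e.
Verify the candidate proto-form against each daughter:
Himir: *fetenud > fetenod > fetinod  (by vowel merger, pre-nasal raising)
Yovasa: *fetenud
  fetenud → fetenut   [final devoicing]
  fetenut (rule 2 does not apply)
  fetenut → fesenut   [palatalisation]
  giving Yovasa fesenut.
*fetenud is the unique common source.

*fetenud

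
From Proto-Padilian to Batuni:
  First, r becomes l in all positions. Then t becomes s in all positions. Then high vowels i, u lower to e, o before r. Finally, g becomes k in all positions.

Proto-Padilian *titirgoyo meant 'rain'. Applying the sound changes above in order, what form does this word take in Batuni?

Batuni: *titirgoyo > titilgoyo > sisilgoyo > sisilkoyo  (by unconditioned shift, unconditioned shift, unconditioned shift)

sisilkoyo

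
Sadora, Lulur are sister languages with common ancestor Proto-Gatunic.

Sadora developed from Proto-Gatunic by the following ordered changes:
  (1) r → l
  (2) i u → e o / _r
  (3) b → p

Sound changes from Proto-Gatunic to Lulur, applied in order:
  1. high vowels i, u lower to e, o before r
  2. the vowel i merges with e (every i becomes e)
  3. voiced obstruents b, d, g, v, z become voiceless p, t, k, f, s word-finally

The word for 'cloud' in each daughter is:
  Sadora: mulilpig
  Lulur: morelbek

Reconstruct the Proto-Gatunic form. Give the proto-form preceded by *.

Position 6: Sadora has p, Lulur has b. Lulur preserves b here (none of its changes turn any other segment into b), so the proto-segment is *b.
Position 4: Sadora has i, Lulur has e. Sadora preserves i here (none of its changes turn any other segment into i), so the proto-segment is *i.
This points to *murilbig. Verify forward in each daughter:
Sadora: start from *murilbig.
  rule 1 (unconditioned shift): murilbig → mulilbig
  rule 2: no change — mulilbig
  rule 3 (unconditioned shift): mulilbig → mulilpig
  ⇒ Sadora mulilpig
Lulur: start from *murilbig.
  rule 1 (pre-rhotic lowering): murilbig → morilbig
  rule 2 (vowel merger): morilbig → morelbeg
  rule 3 (final devoicing): morelbeg → morelbek
  ⇒ Lulur morelbek
No other proto-form is consistent with every reflex, so the reconstruction is *murilbig.

*murilbig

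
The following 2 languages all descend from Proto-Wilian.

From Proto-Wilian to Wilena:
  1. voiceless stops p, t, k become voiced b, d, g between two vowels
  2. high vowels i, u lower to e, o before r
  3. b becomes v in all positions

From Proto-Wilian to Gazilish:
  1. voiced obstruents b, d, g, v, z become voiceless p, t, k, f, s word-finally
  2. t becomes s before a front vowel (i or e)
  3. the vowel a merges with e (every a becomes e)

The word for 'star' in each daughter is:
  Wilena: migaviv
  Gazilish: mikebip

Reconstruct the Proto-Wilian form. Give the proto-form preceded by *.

*mikabib

Position 3: Wilena has g, Gazilish has k. Taking the neighbouring segments as reconstructed: Wilena g could go back to *k or *g; Gazilish k can only go back to *k — the one source consistent with every daughter is *k.
Position 4: Wilena has a, Gazilish has e. Wilena preserves a here (none of its changes turn any other segment into a), so the proto-segment is *a.
Verify the candidate proto-form against each daughter:
Wilena: *mikabib
  mikabib → migabib   [intervocalic voicing]
  migabib (rule 2 does not apply)
  migabib → migaviv   [unconditioned shift]
  giving Wilena migaviv.
Gazilish: *mikabib > mikabip > mikebip  (by final devoicing, vowel merger)
No other proto-form is consistent with every reflex, so the reconstruction is *mikabib.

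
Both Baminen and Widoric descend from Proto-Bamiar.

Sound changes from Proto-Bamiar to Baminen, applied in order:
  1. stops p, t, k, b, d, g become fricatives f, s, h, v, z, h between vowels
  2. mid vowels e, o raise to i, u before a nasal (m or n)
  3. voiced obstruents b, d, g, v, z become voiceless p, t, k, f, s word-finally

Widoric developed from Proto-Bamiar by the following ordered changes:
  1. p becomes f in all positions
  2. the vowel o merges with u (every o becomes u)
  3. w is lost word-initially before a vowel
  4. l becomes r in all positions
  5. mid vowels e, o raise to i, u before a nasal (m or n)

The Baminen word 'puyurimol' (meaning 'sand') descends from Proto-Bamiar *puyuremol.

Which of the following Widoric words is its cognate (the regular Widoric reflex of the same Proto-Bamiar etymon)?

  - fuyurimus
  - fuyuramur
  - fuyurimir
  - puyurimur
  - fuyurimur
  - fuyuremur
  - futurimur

fuyurimur

Widoric: *puyuremol > fuyuremol > fuyuremul > fuyuremur > fuyurimur  (by unconditioned shift, vowel merger, unconditioned shift, pre-nasal raising)
Among the options, 'fuyurimur' alone shows every Widoric change applied in order.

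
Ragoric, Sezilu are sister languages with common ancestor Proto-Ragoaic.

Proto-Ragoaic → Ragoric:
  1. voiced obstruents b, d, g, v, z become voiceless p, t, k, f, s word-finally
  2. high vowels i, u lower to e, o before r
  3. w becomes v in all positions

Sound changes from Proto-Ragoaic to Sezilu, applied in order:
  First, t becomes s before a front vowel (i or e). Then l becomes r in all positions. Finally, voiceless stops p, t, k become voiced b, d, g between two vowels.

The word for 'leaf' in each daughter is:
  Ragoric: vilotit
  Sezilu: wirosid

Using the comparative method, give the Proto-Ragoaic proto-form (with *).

*wilotid

Position 1: Ragoric has v, Sezilu has w. Sezilu preserves w here (none of its changes turn any other segment into w), so the proto-segment is *w.
Position 3: Ragoric has l, Sezilu has r. Ragoric preserves l here (none of its changes turn any other segment into l), so the proto-segment is *l.
Position 7: Ragoric has t, Sezilu has d. Taking the neighbouring segments as reconstructed: Ragoric t could go back to *t or *d; Sezilu d can only go back to *d — the one source consistent with every daughter is *d.
Verify the candidate proto-form against each daughter:
Ragoric: *wilotid > wilotit > vilotit  (by final devoicing, unconditioned shift)
Sezilu: *wilotid
  wilotid → wilosid   [palatalisation]
  wilosid → wirosid   [unconditioned shift]
  wirosid (rule 3 does not apply)
  giving Sezilu wirosid.
Only *wilotid yields all of Ragoric vilotit, Sezilu wirosid.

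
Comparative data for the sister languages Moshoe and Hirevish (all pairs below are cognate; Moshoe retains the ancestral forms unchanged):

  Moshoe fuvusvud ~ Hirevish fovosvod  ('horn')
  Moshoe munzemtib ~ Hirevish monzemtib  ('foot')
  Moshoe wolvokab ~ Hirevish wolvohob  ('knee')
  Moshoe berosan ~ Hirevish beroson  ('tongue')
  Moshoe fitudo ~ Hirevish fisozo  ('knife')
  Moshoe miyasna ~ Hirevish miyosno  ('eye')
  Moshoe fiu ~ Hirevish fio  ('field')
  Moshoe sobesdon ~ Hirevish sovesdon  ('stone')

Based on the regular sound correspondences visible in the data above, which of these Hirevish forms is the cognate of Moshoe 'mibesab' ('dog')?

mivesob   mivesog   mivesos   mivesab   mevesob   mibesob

mivesob

sobesdon ~ sovesdon — Moshoe b corresponds to Hirevish v between vowels (before a front vowel).
wolvokab ~ wolvohob — Moshoe a corresponds to Hirevish o after a consonant, before a labial obstruent.
Applying these to Moshoe 'mibesab':
  mibesab → mivesab   (b→v between vowels (before a front vowel))
  mivesab → mivesob   (a→o after a consonant, before a labial obstruent)
So the Hirevish cognate is 'mivesob'.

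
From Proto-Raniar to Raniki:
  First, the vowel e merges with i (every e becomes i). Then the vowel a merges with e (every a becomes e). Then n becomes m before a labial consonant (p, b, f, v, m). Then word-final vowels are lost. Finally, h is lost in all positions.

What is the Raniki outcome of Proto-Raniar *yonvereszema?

yomviriszim

Raniki: start from *yonvereszema.
  rule 1 (vowel merger): yonvereszema → yonviriszima
  rule 2 (vowel merger): yonviriszima → yonviriszime
  rule 3 (nasal place assimilation): yonviriszime → yomviriszime
  rule 4 (apocope): yomviriszime → yomviriszim
  rule 5: no change — yomviriszim
  ⇒ Raniki yomviriszim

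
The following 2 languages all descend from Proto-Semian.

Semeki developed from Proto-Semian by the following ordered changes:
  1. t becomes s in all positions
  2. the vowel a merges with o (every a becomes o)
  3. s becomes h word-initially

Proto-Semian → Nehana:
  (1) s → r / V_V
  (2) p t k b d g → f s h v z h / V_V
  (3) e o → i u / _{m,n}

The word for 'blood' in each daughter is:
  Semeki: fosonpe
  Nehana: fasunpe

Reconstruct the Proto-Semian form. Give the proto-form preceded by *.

*fatonpe

Position 3: Semeki has s, Nehana has s. Taking the neighbouring segments as reconstructed: Semeki s could go back to *t or *s; Nehana s can only go back to *t — the one source consistent with every daughter is *t.
Position 2: Semeki has o, Nehana has a. Nehana preserves a here (none of its changes turn any other segment into a), so the proto-segment is *a.
This points to *fatonpe. Verify forward in each daughter:
Semeki: start from *fatonpe.
  rule 1 (unconditioned shift): fatonpe → fasonpe
  rule 2 (vowel merger): fasonpe → fosonpe
  rule 3: no change — fosonpe
  ⇒ Semeki fosonpe
Nehana: *fatonpe
  fatonpe (rule 1 does not apply)
  fatonpe → fasonpe   [intervocalic lenition]
  fasonpe → fasunpe   [pre-nasal raising]
  giving Nehana fasunpe.
Only *fatonpe yields all of Semeki fosonpe, Nehana fasunpe.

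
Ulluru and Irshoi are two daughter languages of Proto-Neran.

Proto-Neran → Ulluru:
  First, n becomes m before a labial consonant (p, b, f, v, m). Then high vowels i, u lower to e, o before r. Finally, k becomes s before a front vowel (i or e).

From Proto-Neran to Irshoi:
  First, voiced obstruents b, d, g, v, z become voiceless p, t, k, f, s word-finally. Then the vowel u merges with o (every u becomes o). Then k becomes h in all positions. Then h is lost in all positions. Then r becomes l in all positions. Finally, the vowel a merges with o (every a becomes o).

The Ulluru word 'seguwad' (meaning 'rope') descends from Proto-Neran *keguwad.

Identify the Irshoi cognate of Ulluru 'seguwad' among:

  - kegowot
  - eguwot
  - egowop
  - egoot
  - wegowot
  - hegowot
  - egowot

Irshoi: start from *keguwad.
  rule 1 (final devoicing): keguwad → keguwat
  rule 2 (vowel merger): keguwat → kegowat
  rule 3 (unconditioned shift): kegowat → hegowat
  rule 4 (h-loss): hegowat → egowat
  rule 5: no change — egowat
  rule 6 (vowel merger): egowat → egowot
  ⇒ Irshoi egowot
The other candidates each miss or misapply at least one Irshoi change.

egowot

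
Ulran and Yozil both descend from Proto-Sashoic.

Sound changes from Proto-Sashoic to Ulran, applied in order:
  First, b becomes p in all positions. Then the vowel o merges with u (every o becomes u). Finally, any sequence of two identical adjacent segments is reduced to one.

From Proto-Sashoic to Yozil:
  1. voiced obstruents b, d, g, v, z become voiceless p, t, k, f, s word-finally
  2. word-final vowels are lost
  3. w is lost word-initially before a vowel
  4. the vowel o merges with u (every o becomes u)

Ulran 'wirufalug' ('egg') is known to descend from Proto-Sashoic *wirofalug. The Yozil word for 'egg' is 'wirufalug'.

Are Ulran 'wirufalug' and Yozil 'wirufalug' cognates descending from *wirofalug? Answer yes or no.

Derive the expected Yozil reflex of *wirofalug:
Yozil: *wirofalug > wirofaluk > irofaluk > irufaluk  (by final devoicing, glide loss, vowel merger)
The regular Yozil reflex would be 'irufaluk', but the attested form is 'wirufalug'. The correspondence is irregular, so they are not cognates (the Yozil form has a different source).

no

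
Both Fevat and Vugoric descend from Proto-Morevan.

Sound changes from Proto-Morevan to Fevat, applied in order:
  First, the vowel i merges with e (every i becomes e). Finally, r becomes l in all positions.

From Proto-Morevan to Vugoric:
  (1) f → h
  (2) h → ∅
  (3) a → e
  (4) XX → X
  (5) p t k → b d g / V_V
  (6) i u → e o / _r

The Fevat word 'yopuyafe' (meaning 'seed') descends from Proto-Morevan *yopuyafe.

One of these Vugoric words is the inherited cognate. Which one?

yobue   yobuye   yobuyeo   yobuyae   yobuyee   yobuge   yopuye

yobuye

Vugoric: start from *yopuyafe.
  rule 1 (unconditioned shift): yopuyafe → yopuyahe
  rule 2 (h-loss): yopuyahe → yopuyae
  rule 3 (vowel merger): yopuyae → yopuyee
  rule 4 (degemination): yopuyee → yopuye
  rule 5 (intervocalic voicing): yopuye → yobuye
  rule 6: no change — yobuye
  ⇒ Vugoric yobuye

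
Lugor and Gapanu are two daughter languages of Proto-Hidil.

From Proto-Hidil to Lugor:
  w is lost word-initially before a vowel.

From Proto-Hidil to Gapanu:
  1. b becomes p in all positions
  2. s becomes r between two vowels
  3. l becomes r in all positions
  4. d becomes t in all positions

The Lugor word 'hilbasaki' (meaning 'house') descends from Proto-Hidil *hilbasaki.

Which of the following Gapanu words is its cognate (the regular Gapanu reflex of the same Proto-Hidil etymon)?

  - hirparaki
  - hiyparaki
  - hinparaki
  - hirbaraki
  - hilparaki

Gapanu: start from *hilbasaki.
  rule 1 (unconditioned shift): hilbasaki → hilpasaki
  rule 2 (rhotacism): hilpasaki → hilparaki
  rule 3 (unconditioned shift): hilparaki → hirparaki
  rule 4: no change — hirparaki
  ⇒ Gapanu hirparaki
Among the options, 'hirparaki' alone shows every Gapanu change applied in order.

hirparaki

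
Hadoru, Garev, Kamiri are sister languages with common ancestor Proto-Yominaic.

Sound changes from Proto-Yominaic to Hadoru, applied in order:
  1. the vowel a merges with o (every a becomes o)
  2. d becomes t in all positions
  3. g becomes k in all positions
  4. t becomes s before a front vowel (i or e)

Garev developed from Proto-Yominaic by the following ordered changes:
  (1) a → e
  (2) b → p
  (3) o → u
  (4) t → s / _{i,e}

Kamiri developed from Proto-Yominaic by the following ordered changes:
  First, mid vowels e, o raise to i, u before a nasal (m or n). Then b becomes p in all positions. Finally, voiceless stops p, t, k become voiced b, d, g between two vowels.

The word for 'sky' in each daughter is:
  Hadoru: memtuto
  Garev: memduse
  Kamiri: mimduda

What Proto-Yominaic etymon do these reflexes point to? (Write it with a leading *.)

*memduta

Position 2: Hadoru has e, Garev has e, Kamiri has i. Hadoru preserves e here (none of its changes turn any other segment into e), so the proto-segment is *e.
Position 6: Hadoru has t, Garev has s, Kamiri has d. Taking the neighbouring segments as reconstructed: Hadoru t could go back to *t or *d; Garev s could go back to *t or *s; Kamiri d could go back to *t or *d — the one source consistent with every daughter is *t.
Position 4: Hadoru has t, Garev has d, Kamiri has d. Garev preserves d here (none of its changes turn any other segment into d), so the proto-segment is *d.
Verify the candidate proto-form against each daughter:
Hadoru: *memduta > memduto > memtuto  (by vowel merger, unconditioned shift)
Garev: *memduta > memdute > memduse  (by vowel merger, palatalisation)
Kamiri: *memduta
  memduta → mimduta   [pre-nasal raising]
  mimduta (rule 2 does not apply)
  mimduta → mimduda   [intervocalic voicing]
  giving Kamiri mimduda.
No other proto-form is consistent with every reflex, so the reconstruction is *memduta.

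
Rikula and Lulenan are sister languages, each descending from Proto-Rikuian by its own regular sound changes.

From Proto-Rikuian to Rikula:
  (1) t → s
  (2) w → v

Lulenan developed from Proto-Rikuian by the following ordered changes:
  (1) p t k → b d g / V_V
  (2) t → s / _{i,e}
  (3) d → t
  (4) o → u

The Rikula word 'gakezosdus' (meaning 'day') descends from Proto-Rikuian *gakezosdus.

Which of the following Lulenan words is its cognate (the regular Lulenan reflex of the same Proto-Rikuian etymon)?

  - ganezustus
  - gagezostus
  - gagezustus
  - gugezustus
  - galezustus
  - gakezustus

gagezustus

Lulenan: *gakezosdus > gagezosdus > gagezostus > gagezustus  (by intervocalic voicing, unconditioned shift, vowel merger)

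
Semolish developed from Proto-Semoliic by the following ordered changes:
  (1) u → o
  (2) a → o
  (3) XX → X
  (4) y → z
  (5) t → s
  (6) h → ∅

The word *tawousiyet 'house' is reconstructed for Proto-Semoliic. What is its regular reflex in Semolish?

Semolish: *tawousiyet
  tawousiyet → tawoosiyet   [vowel merger]
  tawoosiyet → towoosiyet   [vowel merger]
  towoosiyet → towosiyet   [degemination]
  towosiyet → towosizet   [unconditioned shift]
  towosizet → sowosizes   [unconditioned shift]
  sowosizes (rule 6 does not apply)
  giving Semolish sowosizes.

sowosizes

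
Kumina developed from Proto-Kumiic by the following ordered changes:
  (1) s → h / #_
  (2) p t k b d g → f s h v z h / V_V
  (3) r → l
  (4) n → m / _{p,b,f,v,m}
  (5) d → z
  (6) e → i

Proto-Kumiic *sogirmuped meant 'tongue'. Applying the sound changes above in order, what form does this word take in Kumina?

hohilmufiz

Kumina: *sogirmuped
  sogirmuped → hogirmuped   [debuccalisation]
  hogirmuped → hohirmufed   [intervocalic lenition]
  hohirmufed → hohilmufed   [unconditioned shift]
  hohilmufed (rule 4 does not apply)
  hohilmufed → hohilmufez   [unconditioned shift]
  hohilmufez → hohilmufiz   [vowel merger]
  giving Kumina hohilmufiz.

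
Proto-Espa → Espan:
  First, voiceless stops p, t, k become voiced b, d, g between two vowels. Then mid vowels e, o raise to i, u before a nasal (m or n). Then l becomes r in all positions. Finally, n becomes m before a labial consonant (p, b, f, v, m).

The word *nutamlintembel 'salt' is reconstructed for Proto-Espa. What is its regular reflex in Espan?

Espan: *nutamlintembel
  nutamlintembel → nudamlintembel   [intervocalic voicing]
  nudamlintembel → nudamlintimbel   [pre-nasal raising]
  nudamlintimbel → nudamrintimber   [unconditioned shift]
  nudamrintimber (rule 4 does not apply)
  giving Espan nudamrintimber.

nudamrintimber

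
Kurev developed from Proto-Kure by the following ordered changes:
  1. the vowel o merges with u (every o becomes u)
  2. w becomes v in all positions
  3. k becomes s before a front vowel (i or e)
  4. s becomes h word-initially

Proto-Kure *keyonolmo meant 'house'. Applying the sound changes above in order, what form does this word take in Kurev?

Kurev: start from *keyonolmo.
  rule 1 (vowel merger): keyonolmo → keyunulmu
  rule 2: no change — keyunulmu
  rule 3 (palatalisation): keyunulmu → seyunulmu
  rule 4 (debuccalisation): seyunulmu → heyunulmu
  ⇒ Kurev heyunulmu

heyunulmu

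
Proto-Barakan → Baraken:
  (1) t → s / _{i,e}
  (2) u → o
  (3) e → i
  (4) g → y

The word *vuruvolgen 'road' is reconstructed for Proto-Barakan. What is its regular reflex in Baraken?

Baraken: *vuruvolgen > vorovolgen > vorovolgin > vorovolyin  (by vowel merger, vowel merger, unconditioned shift)

vorovolyin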